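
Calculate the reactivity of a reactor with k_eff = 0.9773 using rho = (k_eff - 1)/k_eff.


rho = (k_eff - 1) / k_eff
rho = (0.9773 - 1) / 0.9773
rho = -0.023227

-0.023227


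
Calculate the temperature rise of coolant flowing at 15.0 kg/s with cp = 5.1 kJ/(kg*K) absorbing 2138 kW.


dT = Q / (m_dot * cp)
dT = 2138 / (15.0 * 5.1)
dT = 27.948 C

27.948


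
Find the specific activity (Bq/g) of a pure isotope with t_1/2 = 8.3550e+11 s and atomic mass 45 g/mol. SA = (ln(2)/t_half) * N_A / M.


lambda = ln(2) / t_half = ln(2) / 8.3550e+11 = 8.296196e-13 /s
SA = lambda * N_A / M
SA = 8.296196e-13 * 6.022e23 / 45
SA = 1.1102e+10 Bq/g

1.1102e+10


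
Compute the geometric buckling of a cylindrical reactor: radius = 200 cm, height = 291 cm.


B^2 = (2.405/R)^2 + (pi/H)^2
B^2 = (2.405/200)^2 + (pi/291)^2
B^2 = 2.6115e-04 /cm^2

2.6115e-04


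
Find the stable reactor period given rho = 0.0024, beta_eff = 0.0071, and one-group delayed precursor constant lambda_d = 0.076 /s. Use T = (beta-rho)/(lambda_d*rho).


T = (beta - rho) / (lambda_d * rho)
T = (0.0071 - 0.0024) / (0.076 * 0.0024)
T = 25.768 s

25.768


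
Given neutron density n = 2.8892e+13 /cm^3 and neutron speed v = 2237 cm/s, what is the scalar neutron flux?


phi = n * v
phi = 2.8892e+13 * 2237
phi = 6.4631e+16 /cm^2/s

6.4631e+16


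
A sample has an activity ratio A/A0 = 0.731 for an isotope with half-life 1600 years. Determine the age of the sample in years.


lambda = ln(2) / t_half = ln(2) / 1600 = 4.332170e-04 /yr
t = -ln(A/A0) / lambda
t = -ln(0.731) / 4.332170e-04
t = 723.29 yr

723.29


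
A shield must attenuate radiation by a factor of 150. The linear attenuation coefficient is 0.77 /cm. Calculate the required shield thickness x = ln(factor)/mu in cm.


x = ln(factor) / mu
x = ln(150) / 0.77
x = 6.5073 cm

6.5073


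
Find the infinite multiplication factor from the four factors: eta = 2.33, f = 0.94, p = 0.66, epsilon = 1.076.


k_inf = eta * f * p * epsilon
k_inf = 2.33 * 0.94 * 0.66 * 1.076
k_inf = 1.5554

1.5554


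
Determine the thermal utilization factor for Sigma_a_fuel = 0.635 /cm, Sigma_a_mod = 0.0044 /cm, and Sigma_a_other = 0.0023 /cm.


f = Sigma_a_fuel / (Sigma_a_fuel + Sigma_a_mod + Sigma_a_other)
f = 0.635 / (0.635 + 0.0044 + 0.0023)
f = 0.98956

0.98956


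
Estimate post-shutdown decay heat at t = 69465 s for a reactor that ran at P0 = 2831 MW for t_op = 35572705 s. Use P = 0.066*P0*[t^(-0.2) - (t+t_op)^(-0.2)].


P/P0 = 0.066 * [t^(-0.2) - (t + t_op)^(-0.2)]
P/P0 = 0.066 * [69465^(-0.2) - (69465 + 35572705)^(-0.2)]
P/P0 = 0.066 * [0.1075590 - 0.03087501] = 0.005061143
P = 2831 * 0.005061143 = 14.328 MW

14.328


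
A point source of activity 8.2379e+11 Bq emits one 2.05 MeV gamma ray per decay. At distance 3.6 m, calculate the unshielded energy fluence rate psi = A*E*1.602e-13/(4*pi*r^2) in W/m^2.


psi = A * E * 1.602e-13 / (4*pi*r^2)
psi = 8.2379e+11 * 2.05 * 1.602e-13 / (4*pi*3.6^2)
psi = 0.0016612 W/m^2

0.0016612


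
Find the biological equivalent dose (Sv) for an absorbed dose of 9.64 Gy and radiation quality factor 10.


H = D * Q
H = 9.64 * 10
H = 96.400 Sv

96.400


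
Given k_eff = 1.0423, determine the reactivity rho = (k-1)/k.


rho = (k_eff - 1) / k_eff
rho = (1.0423 - 1) / 1.0423
rho = 0.040583

0.040583


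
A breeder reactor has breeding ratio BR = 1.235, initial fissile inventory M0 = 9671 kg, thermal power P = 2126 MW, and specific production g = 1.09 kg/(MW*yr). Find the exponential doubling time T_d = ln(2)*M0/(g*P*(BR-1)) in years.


Breeding gain G = BR - 1 = 1.235 - 1 = 0.235
Fissile production rate = g * P * G = 1.09 * 2126 * 0.235 = 544.5749 kg/yr
T_d = ln(2) * M0 / (g * P * G)
T_d = ln(2) * 9671 / 544.5749 = 12.309 yr

12.309


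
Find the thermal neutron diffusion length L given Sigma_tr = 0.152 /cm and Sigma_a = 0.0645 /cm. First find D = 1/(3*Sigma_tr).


D = 1 / (3 * Sigma_tr) = 1 / (3 * 0.152) = 2.192982 cm
L = sqrt(D / Sigma_a)
L = sqrt(2.192982 / 0.0645)
L = 5.8309 cm

5.8309


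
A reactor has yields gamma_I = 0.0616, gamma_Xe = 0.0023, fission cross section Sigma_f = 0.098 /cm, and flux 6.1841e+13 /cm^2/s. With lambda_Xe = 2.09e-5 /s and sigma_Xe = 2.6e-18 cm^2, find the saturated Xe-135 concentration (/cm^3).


Xe_eq = (gamma_I + gamma_Xe) * Sigma_f * phi / (lambda_Xe + sigma_Xe * phi)
Numerator = (0.0616 + 0.0023) * 0.098 * 6.1841e+13 = 3.872607e+11
Denominator = 2.09e-5 + 2.6e-18 * 6.1841e+13 = 1.816866e-04
Xe_eq = 3.872607e+11 / 1.816866e-04 = 2.1315e+15 /cm^3

2.1315e+15


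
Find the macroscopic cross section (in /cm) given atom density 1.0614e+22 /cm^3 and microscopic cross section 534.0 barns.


Sigma = N * sigma_barns * 1e-24
Sigma = 1.0614e+22 * 534.0 * 1e-24
Sigma = 5.6679 /cm

5.6679


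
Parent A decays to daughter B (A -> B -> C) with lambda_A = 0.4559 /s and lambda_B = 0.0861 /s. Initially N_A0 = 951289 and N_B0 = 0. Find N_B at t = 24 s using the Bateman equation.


N_B(t) = lambda_A * N_A0 / (lambda_B - lambda_A) * [exp(-lambda_A*t) - exp(-lambda_B*t)]
exp(-0.4559*24) = 1.770612e-05; exp(-0.0861*24) = 0.1266409
N_B = 0.4559 * 951289 / (0.0861 - 0.4559) * (1.770612e-05 - 0.1266409)
N_B = 148501

148501


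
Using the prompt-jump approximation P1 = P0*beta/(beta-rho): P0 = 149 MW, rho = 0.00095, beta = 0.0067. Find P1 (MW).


P1/P0 = beta / (beta - rho)
P1/P0 = 0.0067 / (0.0067 - 0.00095) = 1.165217
P1 = 149 * 1.165217 = 173.62 MW

173.62


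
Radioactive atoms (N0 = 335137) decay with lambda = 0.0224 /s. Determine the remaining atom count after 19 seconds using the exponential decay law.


N = N0 * exp(-lambda * t)
N = 335137 * exp(-0.0224 * 19)
N = 218971

218971


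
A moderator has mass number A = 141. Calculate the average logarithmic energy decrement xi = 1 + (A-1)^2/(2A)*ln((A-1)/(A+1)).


xi = 1 + (A-1)^2/(2A) * ln((A-1)/(A+1))
xi = 1 + (141-1)^2/(2*141) * ln((141-1)/(141 +1))
xi = 0.014118

0.014118


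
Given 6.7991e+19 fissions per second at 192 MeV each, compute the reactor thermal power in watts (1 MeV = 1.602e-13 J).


P = fission_rate * E_MeV * 1.602e-13
P = 6.7991e+19 * 192 * 1.602e-13
P = 2.0913e+09 W

2.0913e+09


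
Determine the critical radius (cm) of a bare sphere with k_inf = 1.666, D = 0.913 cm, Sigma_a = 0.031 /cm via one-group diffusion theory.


L^2 = D / Sigma_a = 0.913 / 0.031 = 29.45161 cm^2
B_m^2 = (k_inf - 1) / L^2 = (1.666 - 1) / 29.45161 = 0.02261336 /cm^2
For a bare sphere: B_g = pi/R, so R_c = pi / sqrt(B_m^2)
R_c = pi / sqrt(0.02261336) = 20.891 cm

20.891


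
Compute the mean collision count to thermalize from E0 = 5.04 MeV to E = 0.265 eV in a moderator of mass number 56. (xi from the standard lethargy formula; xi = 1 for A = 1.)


xi = 1 + (A-1)^2/(2A)*ln((A-1)/(A+1)) = 0.03529286 (for A = 56)
n = ln(E0/E) / xi
n = ln(5.04e6 / 0.265) / 0.03529286
n = ln(1.901887e+07) / 0.03529286 = 474.91

474.91


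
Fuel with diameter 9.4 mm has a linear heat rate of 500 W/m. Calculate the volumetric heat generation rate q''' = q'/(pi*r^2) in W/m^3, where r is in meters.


r = D / 2 / 1000 = 9.4 / 2 / 1000 = 0.0047 m
q''' = q' / (pi * r^2)
q''' = 500 / (pi * 0.0047^2)
q''' = 7.2048e+06 W/m^3

7.2048e+06


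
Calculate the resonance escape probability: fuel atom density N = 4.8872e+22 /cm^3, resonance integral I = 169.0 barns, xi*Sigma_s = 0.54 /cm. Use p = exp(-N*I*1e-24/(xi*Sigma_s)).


p = exp(-N * I * 1e-24 / (xi*Sigma_s))
p = exp(-4.8872e+22 * 169.0 * 1e-24 / 0.54)
p = 2.2773e-07

2.2773e-07


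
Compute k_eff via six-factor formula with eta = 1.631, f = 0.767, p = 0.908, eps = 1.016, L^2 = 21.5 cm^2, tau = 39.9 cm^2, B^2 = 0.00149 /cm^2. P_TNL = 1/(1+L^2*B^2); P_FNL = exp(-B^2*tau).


k_inf = eta*f*p*eps = 1.631*0.767*0.908*1.016 = 1.154061
P_TNL = 1/(1 + L^2*B^2) = 1/(1 + 21.5*0.00149) = 0.9689594
P_FNL = exp(-B^2*tau) = exp(-0.00149*39.9) = 0.9422817
k_eff = k_inf * P_TNL * P_FNL = 1.154061 * 0.9689594 * 0.9422817
k_eff = 1.0537

1.0537


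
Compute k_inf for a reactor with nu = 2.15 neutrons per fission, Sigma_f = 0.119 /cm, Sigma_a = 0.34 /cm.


k_inf = nu * Sigma_f / Sigma_a
k_inf = 2.15 * 0.119 / 0.34
k_inf = 0.75250

0.75250


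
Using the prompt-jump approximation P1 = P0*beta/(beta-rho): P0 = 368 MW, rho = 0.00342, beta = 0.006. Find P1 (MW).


P1/P0 = beta / (beta - rho)
P1/P0 = 0.006 / (0.006 - 0.00342) = 2.325581
P1 = 368 * 2.325581 = 855.81 MW

855.81


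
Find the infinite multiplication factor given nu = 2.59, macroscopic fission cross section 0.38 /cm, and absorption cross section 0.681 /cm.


k_inf = nu * Sigma_f / Sigma_a
k_inf = 2.59 * 0.38 / 0.681
k_inf = 1.4452

1.4452


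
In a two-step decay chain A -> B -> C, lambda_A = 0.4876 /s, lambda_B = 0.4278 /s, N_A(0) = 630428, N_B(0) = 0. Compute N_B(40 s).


N_B(t) = lambda_A * N_A0 / (lambda_B - lambda_A) * [exp(-lambda_A*t) - exp(-lambda_B*t)]
exp(-0.4876*40) = 3.384702e-09; exp(-0.4278*40) = 3.701288e-08
N_B = 0.4876 * 630428 / (0.4278 - 0.4876) * (3.384702e-09 - 3.701288e-08)
N_B = 0.17286

0.17286


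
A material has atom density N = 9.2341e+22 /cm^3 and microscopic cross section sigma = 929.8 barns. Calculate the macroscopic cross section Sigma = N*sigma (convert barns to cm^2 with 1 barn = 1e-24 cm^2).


Sigma = N * sigma_barns * 1e-24
Sigma = 9.2341e+22 * 929.8 * 1e-24
Sigma = 85.859 /cm

85.859


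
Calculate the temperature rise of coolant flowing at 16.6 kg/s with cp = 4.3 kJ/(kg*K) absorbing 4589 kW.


dT = Q / (m_dot * cp)
dT = 4589 / (16.6 * 4.3)
dT = 64.290 C

64.290


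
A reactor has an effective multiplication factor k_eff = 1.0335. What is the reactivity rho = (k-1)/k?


rho = (k_eff - 1) / k_eff
rho = (1.0335 - 1) / 1.0335
rho = 0.032414

0.032414


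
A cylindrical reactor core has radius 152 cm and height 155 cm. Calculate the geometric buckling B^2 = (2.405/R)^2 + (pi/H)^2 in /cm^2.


B^2 = (2.405/R)^2 + (pi/H)^2
B^2 = (2.405/152)^2 + (pi/155)^2
B^2 = 6.6115e-04 /cm^2

6.6115e-04


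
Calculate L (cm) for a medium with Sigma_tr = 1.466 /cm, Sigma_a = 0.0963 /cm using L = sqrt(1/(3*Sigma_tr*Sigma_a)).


D = 1 / (3 * Sigma_tr) = 1 / (3 * 1.466) = 0.2273761 cm
L = sqrt(D / Sigma_a)
L = sqrt(0.2273761 / 0.0963)
L = 1.5366 cm

1.5366


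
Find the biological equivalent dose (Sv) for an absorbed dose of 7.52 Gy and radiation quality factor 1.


H = D * Q
H = 7.52 * 1
H = 7.5200 Sv

7.5200


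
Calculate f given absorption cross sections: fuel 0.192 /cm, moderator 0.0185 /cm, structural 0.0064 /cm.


f = Sigma_a_fuel / (Sigma_a_fuel + Sigma_a_mod + Sigma_a_other)
f = 0.192 / (0.192 + 0.0185 + 0.0064)
f = 0.88520

0.88520


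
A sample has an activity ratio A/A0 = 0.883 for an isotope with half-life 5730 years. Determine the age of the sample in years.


lambda = ln(2) / t_half = ln(2) / 5730 = 1.209681e-04 /yr
t = -ln(A/A0) / lambda
t = -ln(0.883) / 1.209681e-04
t = 1028.6 yr

1028.6


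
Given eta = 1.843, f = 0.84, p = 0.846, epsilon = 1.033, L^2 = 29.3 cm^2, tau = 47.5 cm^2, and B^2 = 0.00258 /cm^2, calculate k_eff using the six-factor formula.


k_inf = eta*f*p*eps = 1.843*0.84*0.846*1.033 = 1.352930
P_TNL = 1/(1 + L^2*B^2) = 1/(1 + 29.3*0.00258) = 0.9297188
P_FNL = exp(-B^2*tau) = exp(-0.00258*47.5) = 0.8846617
k_eff = k_inf * P_TNL * P_FNL = 1.352930 * 0.9297188 * 0.8846617
k_eff = 1.1128

1.1128


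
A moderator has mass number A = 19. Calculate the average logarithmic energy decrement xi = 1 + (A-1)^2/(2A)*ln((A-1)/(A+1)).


xi = 1 + (A-1)^2/(2A) * ln((A-1)/(A+1))
xi = 1 + (19-1)^2/(2*19) * ln((19-1)/(19 +1))
xi = 0.10166

0.10166


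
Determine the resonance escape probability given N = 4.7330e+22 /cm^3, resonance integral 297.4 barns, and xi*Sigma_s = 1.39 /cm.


p = exp(-N * I * 1e-24 / (xi*Sigma_s))
p = exp(-4.7330e+22 * 297.4 * 1e-24 / 1.39)
p = 4.0002e-05

4.0002e-05


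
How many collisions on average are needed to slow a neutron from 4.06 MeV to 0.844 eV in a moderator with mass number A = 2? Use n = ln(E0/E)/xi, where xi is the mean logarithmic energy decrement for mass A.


xi = 1 + (A-1)^2/(2A)*ln((A-1)/(A+1)) = 0.7253469 (for A = 2)
n = ln(E0/E) / xi
n = ln(4.06e6 / 0.844) / 0.7253469
n = ln(4.810427e+06) / 0.7253469 = 21.212

21.212


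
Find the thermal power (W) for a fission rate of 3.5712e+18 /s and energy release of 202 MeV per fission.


P = fission_rate * E_MeV * 1.602e-13
P = 3.5712e+18 * 202 * 1.602e-13
P = 1.1557e+08 W

1.1557e+08


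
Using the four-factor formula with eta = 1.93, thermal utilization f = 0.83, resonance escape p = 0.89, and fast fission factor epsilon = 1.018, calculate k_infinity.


k_inf = eta * f * p * epsilon
k_inf = 1.93 * 0.83 * 0.89 * 1.018
k_inf = 1.4514

1.4514


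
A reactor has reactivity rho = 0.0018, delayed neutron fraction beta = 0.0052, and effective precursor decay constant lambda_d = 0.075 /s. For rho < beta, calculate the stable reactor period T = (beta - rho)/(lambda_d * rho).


T = (beta - rho) / (lambda_d * rho)
T = (0.0052 - 0.0018) / (0.075 * 0.0018)
T = 25.185 s

25.185


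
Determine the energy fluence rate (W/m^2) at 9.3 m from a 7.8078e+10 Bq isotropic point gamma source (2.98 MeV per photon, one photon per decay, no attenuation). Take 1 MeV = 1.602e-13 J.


psi = A * E * 1.602e-13 / (4*pi*r^2)
psi = 7.8078e+10 * 2.98 * 1.602e-13 / (4*pi*9.3^2)
psi = 3.4295e-05 W/m^2

3.4295e-05


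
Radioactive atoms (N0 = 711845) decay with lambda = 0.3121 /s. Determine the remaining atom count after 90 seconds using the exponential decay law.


N = N0 * exp(-lambda * t)
N = 711845 * exp(-0.3121 * 90)
N = 4.5029e-07

4.5029e-07


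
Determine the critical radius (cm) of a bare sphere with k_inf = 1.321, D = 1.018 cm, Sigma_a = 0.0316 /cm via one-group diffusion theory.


L^2 = D / Sigma_a = 1.018 / 0.0316 = 32.21519 cm^2
B_m^2 = (k_inf - 1) / L^2 = (1.321 - 1) / 32.21519 = 0.009964244 /cm^2
For a bare sphere: B_g = pi/R, so R_c = pi / sqrt(B_m^2)
R_c = pi / sqrt(0.009964244) = 31.472 cm

31.472


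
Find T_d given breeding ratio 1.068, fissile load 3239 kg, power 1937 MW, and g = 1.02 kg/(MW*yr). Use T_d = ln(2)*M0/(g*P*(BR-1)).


Breeding gain G = BR - 1 = 1.068 - 1 = 0.068
Fissile production rate = g * P * G = 1.02 * 1937 * 0.068 = 134.35032 kg/yr
T_d = ln(2) * M0 / (g * P * G)
T_d = ln(2) * 3239 / 134.35032 = 16.711 yr

16.711


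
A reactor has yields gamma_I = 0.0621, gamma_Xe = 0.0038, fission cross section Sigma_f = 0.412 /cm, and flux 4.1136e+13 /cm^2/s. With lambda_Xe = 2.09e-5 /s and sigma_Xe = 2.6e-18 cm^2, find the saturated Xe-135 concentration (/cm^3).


Xe_eq = (gamma_I + gamma_Xe) * Sigma_f * phi / (lambda_Xe + sigma_Xe * phi)
Numerator = (0.0621 + 0.0038) * 0.412 * 4.1136e+13 = 1.116875e+12
Denominator = 2.09e-5 + 2.6e-18 * 4.1136e+13 = 1.278536e-04
Xe_eq = 1.116875e+12 / 1.278536e-04 = 8.7356e+15 /cm^3

8.7356e+15


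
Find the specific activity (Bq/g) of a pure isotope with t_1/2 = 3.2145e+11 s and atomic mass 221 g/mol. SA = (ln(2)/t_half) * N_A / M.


lambda = ln(2) / t_half = ln(2) / 3.2145e+11 = 2.156314e-12 /s
SA = lambda * N_A / M
SA = 2.156314e-12 * 6.022e23 / 221
SA = 5.8757e+09 Bq/g

5.8757e+09


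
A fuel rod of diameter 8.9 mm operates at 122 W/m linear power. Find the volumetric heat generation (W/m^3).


r = D / 2 / 1000 = 8.9 / 2 / 1000 = 0.00445 m
q''' = q' / (pi * r^2)
q''' = 122 / (pi * 0.00445^2)
q''' = 1.9611e+06 W/m^3

1.9611e+06


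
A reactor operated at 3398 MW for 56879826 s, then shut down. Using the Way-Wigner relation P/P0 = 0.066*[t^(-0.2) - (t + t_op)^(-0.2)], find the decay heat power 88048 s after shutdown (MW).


P/P0 = 0.066 * [t^(-0.2) - (t + t_op)^(-0.2)]
P/P0 = 0.066 * [88048^(-0.2) - (88048 + 56879826)^(-0.2)]
P/P0 = 0.066 * [0.1025784 - 0.02811085] = 0.004914858
P = 3398 * 0.004914858 = 16.701 MW

16.701


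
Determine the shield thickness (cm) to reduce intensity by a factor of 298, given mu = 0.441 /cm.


x = ln(factor) / mu
x = ln(298) / 0.441
x = 12.919 cm

12.919


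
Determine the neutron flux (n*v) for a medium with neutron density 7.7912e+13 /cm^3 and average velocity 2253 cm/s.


phi = n * v
phi = 7.7912e+13 * 2253
phi = 1.7554e+17 /cm^2/s

1.7554e+17


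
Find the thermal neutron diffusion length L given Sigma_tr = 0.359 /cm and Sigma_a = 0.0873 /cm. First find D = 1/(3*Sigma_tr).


D = 1 / (3 * Sigma_tr) = 1 / (3 * 0.359) = 0.9285051 cm
L = sqrt(D / Sigma_a)
L = sqrt(0.9285051 / 0.0873)
L = 3.2613 cm

3.2613


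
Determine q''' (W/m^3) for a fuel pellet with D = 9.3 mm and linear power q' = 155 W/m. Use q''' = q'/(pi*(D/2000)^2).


r = D / 2 / 1000 = 9.3 / 2 / 1000 = 0.00465 m
q''' = q' / (pi * r^2)
q''' = 155 / (pi * 0.00465^2)
q''' = 2.2818e+06 W/m^3

2.2818e+06


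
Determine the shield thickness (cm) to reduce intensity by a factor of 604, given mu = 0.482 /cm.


x = ln(factor) / mu
x = ln(604) / 0.482
x = 13.285 cm

13.285


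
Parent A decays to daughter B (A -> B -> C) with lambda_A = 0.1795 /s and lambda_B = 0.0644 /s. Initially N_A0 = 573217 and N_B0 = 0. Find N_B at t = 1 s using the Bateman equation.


N_B(t) = lambda_A * N_A0 / (lambda_B - lambda_A) * [exp(-lambda_A*t) - exp(-lambda_B*t)]
exp(-0.1795*1) = 0.8356880; exp(-0.0644*1) = 0.9376299
N_B = 0.1795 * 573217 / (0.0644 - 0.1795) * (0.8356880 - 0.9376299)
N_B = 91130

91130


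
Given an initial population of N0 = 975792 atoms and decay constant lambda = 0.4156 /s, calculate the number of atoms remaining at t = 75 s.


N = N0 * exp(-lambda * t)
N = 975792 * exp(-0.4156 * 75)
N = 2.8340e-08

2.8340e-08


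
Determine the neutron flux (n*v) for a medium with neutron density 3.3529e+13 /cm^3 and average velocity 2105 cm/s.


phi = n * v
phi = 3.3529e+13 * 2105
phi = 7.0579e+16 /cm^2/s

7.0579e+16


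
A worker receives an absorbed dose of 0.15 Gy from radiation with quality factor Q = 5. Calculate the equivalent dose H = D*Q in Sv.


H = D * Q
H = 0.15 * 5
H = 0.75000 Sv

0.75000


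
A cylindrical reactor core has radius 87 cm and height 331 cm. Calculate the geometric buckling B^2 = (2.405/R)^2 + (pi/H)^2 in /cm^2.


B^2 = (2.405/R)^2 + (pi/H)^2
B^2 = (2.405/87)^2 + (pi/331)^2
B^2 = 8.5426e-04 /cm^2

8.5426e-04


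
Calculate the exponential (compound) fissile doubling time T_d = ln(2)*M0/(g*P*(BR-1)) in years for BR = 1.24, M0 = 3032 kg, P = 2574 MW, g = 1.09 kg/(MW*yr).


Breeding gain G = BR - 1 = 1.24 - 1 = 0.24
Fissile production rate = g * P * G = 1.09 * 2574 * 0.24 = 673.3584 kg/yr
T_d = ln(2) * M0 / (g * P * G)
T_d = ln(2) * 3032 / 673.3584 = 3.1211 yr

3.1211


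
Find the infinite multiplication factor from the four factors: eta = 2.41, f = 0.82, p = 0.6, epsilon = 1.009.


k_inf = eta * f * p * epsilon
k_inf = 2.41 * 0.82 * 0.6 * 1.009
k_inf = 1.1964

1.1964


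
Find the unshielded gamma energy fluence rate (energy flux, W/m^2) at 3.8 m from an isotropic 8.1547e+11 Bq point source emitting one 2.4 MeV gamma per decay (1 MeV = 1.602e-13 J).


psi = A * E * 1.602e-13 / (4*pi*r^2)
psi = 8.1547e+11 * 2.4 * 1.602e-13 / (4*pi*3.8^2)
psi = 0.0017278 W/m^2

0.0017278


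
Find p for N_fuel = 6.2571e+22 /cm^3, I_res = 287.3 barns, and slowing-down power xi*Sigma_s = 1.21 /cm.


p = exp(-N * I * 1e-24 / (xi*Sigma_s))
p = exp(-6.2571e+22 * 287.3 * 1e-24 / 1.21)
p = 3.5302e-07

3.5302e-07


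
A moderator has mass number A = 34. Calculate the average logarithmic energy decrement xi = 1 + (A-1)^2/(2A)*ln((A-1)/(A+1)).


xi = 1 + (A-1)^2/(2A) * ln((A-1)/(A+1))
xi = 1 + (34-1)^2/(2*34) * ln((34-1)/(34 +1))
xi = 0.057687

0.057687


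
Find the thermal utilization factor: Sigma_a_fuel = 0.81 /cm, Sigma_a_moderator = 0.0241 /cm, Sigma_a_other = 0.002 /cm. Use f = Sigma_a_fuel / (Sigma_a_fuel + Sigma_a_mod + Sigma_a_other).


f = Sigma_a_fuel / (Sigma_a_fuel + Sigma_a_mod + Sigma_a_other)
f = 0.81 / (0.81 + 0.0241 + 0.002)
f = 0.96878

0.96878


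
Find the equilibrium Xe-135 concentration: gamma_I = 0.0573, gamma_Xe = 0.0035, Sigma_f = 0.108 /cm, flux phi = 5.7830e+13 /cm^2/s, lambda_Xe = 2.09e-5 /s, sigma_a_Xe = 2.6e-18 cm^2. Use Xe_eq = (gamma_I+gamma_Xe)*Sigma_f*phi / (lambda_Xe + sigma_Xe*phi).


Xe_eq = (gamma_I + gamma_Xe) * Sigma_f * phi / (lambda_Xe + sigma_Xe * phi)
Numerator = (0.0573 + 0.0035) * 0.108 * 5.7830e+13 = 3.797349e+11
Denominator = 2.09e-5 + 2.6e-18 * 5.7830e+13 = 1.712580e-04
Xe_eq = 3.797349e+11 / 1.712580e-04 = 2.2173e+15 /cm^3

2.2173e+15


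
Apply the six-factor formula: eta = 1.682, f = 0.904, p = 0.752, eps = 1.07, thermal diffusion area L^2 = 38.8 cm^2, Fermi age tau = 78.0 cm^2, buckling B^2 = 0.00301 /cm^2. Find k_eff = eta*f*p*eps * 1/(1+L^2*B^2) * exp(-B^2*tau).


k_inf = eta*f*p*eps = 1.682*0.904*0.752*1.07 = 1.223478
P_TNL = 1/(1 + L^2*B^2) = 1/(1 + 38.8*0.00301) = 0.8954251
P_FNL = exp(-B^2*tau) = exp(-0.00301*78.0) = 0.7907448
k_eff = k_inf * P_TNL * P_FNL = 1.223478 * 0.8954251 * 0.7907448
k_eff = 0.86629

0.86629


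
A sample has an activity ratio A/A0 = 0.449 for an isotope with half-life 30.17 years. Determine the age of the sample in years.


lambda = ln(2) / t_half = ln(2) / 30.17 = 0.02297472 /yr
t = -ln(A/A0) / lambda
t = -ln(0.449) / 0.02297472
t = 34.853 yr

34.853


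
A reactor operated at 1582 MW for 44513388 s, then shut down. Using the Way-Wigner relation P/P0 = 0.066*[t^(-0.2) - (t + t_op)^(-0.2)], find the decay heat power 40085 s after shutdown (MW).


P/P0 = 0.066 * [t^(-0.2) - (t + t_op)^(-0.2)]
P/P0 = 0.066 * [40085^(-0.2) - (40085 + 44513388)^(-0.2)]
P/P0 = 0.066 * [0.1200615 - 0.02952730] = 0.005975257
P = 1582 * 0.005975257 = 9.4529 MW

9.4529


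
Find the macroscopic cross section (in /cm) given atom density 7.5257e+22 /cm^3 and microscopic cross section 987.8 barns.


Sigma = N * sigma_barns * 1e-24
Sigma = 7.5257e+22 * 987.8 * 1e-24
Sigma = 74.339 /cm

74.339


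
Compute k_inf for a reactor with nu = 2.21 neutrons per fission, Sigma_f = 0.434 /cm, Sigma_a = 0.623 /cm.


k_inf = nu * Sigma_f / Sigma_a
k_inf = 2.21 * 0.434 / 0.623
k_inf = 1.5396

1.5396


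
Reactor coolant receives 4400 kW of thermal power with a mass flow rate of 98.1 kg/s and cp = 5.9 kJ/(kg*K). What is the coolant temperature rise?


dT = Q / (m_dot * cp)
dT = 4400 / (98.1 * 5.9)
dT = 7.6021 C

7.6021


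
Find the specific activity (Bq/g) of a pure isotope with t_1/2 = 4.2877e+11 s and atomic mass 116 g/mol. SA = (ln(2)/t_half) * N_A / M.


lambda = ln(2) / t_half = ln(2) / 4.2877e+11 = 1.616594e-12 /s
SA = lambda * N_A / M
SA = 1.616594e-12 * 6.022e23 / 116
SA = 8.3924e+09 Bq/g

8.3924e+09


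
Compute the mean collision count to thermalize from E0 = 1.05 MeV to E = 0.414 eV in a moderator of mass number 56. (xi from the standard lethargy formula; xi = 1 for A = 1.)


xi = 1 + (A-1)^2/(2A)*ln((A-1)/(A+1)) = 0.03529286 (for A = 56)
n = ln(E0/E) / xi
n = ln(1.05e6 / 0.414) / 0.03529286
n = ln(2.536232e+06) / 0.03529286 = 417.82

417.82


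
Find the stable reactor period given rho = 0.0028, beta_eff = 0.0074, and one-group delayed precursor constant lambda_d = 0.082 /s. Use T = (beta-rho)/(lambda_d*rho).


T = (beta - rho) / (lambda_d * rho)
T = (0.0074 - 0.0028) / (0.082 * 0.0028)
T = 20.035 s

20.035


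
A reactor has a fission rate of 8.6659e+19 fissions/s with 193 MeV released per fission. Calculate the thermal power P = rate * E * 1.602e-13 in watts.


P = fission_rate * E_MeV * 1.602e-13
P = 8.6659e+19 * 193 * 1.602e-13
P = 2.6794e+09 W

2.6794e+09


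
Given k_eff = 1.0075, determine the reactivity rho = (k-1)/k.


rho = (k_eff - 1) / k_eff
rho = (1.0075 - 1) / 1.0075
rho = 0.0074442

0.0074442


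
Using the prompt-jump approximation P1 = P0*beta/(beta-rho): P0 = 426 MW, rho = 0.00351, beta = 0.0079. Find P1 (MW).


P1/P0 = beta / (beta - rho)
P1/P0 = 0.0079 / (0.0079 - 0.00351) = 1.799544
P1 = 426 * 1.799544 = 766.61 MW

766.61


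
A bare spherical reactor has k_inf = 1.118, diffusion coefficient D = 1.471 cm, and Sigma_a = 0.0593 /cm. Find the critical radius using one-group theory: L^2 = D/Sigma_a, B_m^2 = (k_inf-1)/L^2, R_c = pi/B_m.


L^2 = D / Sigma_a = 1.471 / 0.0593 = 24.80607 cm^2
B_m^2 = (k_inf - 1) / L^2 = (1.118 - 1) / 24.80607 = 0.004756900 /cm^2
For a bare sphere: B_g = pi/R, so R_c = pi / sqrt(B_m^2)
R_c = pi / sqrt(0.004756900) = 45.550 cm

45.550


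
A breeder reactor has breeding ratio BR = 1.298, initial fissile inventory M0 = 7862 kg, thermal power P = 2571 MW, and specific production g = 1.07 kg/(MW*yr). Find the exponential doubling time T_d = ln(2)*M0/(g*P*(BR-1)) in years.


Breeding gain G = BR - 1 = 1.298 - 1 = 0.298
Fissile production rate = g * P * G = 1.07 * 2571 * 0.298 = 819.78906 kg/yr
T_d = ln(2) * M0 / (g * P * G)
T_d = ln(2) * 7862 / 819.78906 = 6.6475 yr

6.6475


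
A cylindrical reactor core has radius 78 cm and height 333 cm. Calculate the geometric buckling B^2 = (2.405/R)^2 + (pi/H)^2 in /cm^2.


B^2 = (2.405/R)^2 + (pi/H)^2
B^2 = (2.405/78)^2 + (pi/333)^2
B^2 = 0.0010397 /cm^2

0.0010397


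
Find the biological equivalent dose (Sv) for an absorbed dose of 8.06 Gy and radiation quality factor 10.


H = D * Q
H = 8.06 * 10
H = 80.600 Sv

80.600


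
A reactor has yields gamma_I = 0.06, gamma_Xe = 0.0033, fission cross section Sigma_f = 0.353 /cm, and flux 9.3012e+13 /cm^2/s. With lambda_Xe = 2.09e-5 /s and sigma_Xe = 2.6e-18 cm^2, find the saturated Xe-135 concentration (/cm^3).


Xe_eq = (gamma_I + gamma_Xe) * Sigma_f * phi / (lambda_Xe + sigma_Xe * phi)
Numerator = (0.06 + 0.0033) * 0.353 * 9.3012e+13 = 2.078344e+12
Denominator = 2.09e-5 + 2.6e-18 * 9.3012e+13 = 2.627312e-04
Xe_eq = 2.078344e+12 / 2.627312e-04 = 7.9105e+15 /cm^3

7.9105e+15


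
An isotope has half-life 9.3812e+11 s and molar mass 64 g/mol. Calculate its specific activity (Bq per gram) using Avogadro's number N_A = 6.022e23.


lambda = ln(2) / t_half = ln(2) / 9.3812e+11 = 7.388684e-13 /s
SA = lambda * N_A / M
SA = 7.388684e-13 * 6.022e23 / 64
SA = 6.9523e+09 Bq/g

6.9523e+09


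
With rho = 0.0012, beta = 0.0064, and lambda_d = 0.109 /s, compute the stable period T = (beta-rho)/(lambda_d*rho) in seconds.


T = (beta - rho) / (lambda_d * rho)
T = (0.0064 - 0.0012) / (0.109 * 0.0012)
T = 39.755 s

39.755


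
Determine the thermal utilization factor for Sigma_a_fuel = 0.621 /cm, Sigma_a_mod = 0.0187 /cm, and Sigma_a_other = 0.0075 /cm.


f = Sigma_a_fuel / (Sigma_a_fuel + Sigma_a_mod + Sigma_a_other)
f = 0.621 / (0.621 + 0.0187 + 0.0075)
f = 0.95952

0.95952


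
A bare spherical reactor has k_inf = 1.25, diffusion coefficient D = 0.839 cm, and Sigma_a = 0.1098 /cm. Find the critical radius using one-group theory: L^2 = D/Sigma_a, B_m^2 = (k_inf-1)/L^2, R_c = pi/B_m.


L^2 = D / Sigma_a = 0.839 / 0.1098 = 7.641166 cm^2
B_m^2 = (k_inf - 1) / L^2 = (1.25 - 1) / 7.641166 = 0.03271752 /cm^2
For a bare sphere: B_g = pi/R, so R_c = pi / sqrt(B_m^2)
R_c = pi / sqrt(0.03271752) = 17.368 cm

17.368


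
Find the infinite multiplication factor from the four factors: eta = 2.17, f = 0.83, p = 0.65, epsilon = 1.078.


k_inf = eta * f * p * epsilon
k_inf = 2.17 * 0.83 * 0.65 * 1.078
k_inf = 1.2620

1.2620


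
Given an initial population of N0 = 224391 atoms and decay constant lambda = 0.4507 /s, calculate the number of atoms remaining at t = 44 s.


N = N0 * exp(-lambda * t)
N = 224391 * exp(-0.4507 * 44)
N = 5.4777e-04

5.4777e-04


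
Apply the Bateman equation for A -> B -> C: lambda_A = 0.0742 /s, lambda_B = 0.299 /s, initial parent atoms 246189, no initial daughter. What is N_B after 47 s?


N_B(t) = lambda_A * N_A0 / (lambda_B - lambda_A) * [exp(-lambda_A*t) - exp(-lambda_B*t)]
exp(-0.0742*47) = 0.03058028; exp(-0.299*47) = 7.886052e-07
N_B = 0.0742 * 246189 / (0.299 - 0.0742) * (0.03058028 - 7.886052e-07)
N_B = 2484.9

2484.9


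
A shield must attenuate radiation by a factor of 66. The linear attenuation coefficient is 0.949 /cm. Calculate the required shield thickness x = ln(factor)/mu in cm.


x = ln(factor) / mu
x = ln(66) / 0.949
x = 4.4148 cm

4.4148


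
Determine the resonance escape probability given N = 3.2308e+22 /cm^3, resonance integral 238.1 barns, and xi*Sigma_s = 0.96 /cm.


p = exp(-N * I * 1e-24 / (xi*Sigma_s))
p = exp(-3.2308e+22 * 238.1 * 1e-24 / 0.96)
p = 3.3111e-04

3.3111e-04


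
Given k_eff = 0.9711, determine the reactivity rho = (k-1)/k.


rho = (k_eff - 1) / k_eff
rho = (0.9711 - 1) / 0.9711
rho = -0.029760

-0.029760


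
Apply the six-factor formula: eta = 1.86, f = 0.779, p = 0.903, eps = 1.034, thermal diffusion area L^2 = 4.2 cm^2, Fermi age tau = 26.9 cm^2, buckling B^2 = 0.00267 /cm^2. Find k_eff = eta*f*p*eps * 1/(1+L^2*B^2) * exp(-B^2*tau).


k_inf = eta*f*p*eps = 1.86*0.779*0.903*1.034 = 1.352878
P_TNL = 1/(1 + L^2*B^2) = 1/(1 + 4.2*0.00267) = 0.9889104
P_FNL = exp(-B^2*tau) = exp(-0.00267*26.9) = 0.9306956
k_eff = k_inf * P_TNL * P_FNL = 1.352878 * 0.9889104 * 0.9306956
k_eff = 1.2452

1.2452


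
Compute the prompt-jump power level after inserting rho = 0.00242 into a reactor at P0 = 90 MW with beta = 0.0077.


P1/P0 = beta / (beta - rho)
P1/P0 = 0.0077 / (0.0077 - 0.00242) = 1.458333
P1 = 90 * 1.458333 = 131.25 MW

131.25


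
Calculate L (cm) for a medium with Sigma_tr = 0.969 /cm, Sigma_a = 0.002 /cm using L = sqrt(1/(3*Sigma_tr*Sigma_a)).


D = 1 / (3 * Sigma_tr) = 1 / (3 * 0.969) = 0.3439972 cm
L = sqrt(D / Sigma_a)
L = sqrt(0.3439972 / 0.002)
L = 13.115 cm

13.115


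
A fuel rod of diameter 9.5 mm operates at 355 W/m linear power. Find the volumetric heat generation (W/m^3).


r = D / 2 / 1000 = 9.5 / 2 / 1000 = 0.00475 m
q''' = q' / (pi * r^2)
q''' = 355 / (pi * 0.00475^2)
q''' = 5.0083e+06 W/m^3

5.0083e+06


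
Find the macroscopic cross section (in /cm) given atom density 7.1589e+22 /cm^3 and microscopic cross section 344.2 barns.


Sigma = N * sigma_barns * 1e-24
Sigma = 7.1589e+22 * 344.2 * 1e-24
Sigma = 24.641 /cm

24.641


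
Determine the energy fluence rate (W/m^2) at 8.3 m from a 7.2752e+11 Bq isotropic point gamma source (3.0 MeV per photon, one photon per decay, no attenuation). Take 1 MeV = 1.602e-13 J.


psi = A * E * 1.602e-13 / (4*pi*r^2)
psi = 7.2752e+11 * 3.0 * 1.602e-13 / (4*pi*8.3^2)
psi = 4.0389e-04 W/m^2

4.0389e-04


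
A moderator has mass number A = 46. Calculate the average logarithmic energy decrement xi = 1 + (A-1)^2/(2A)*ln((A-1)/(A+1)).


xi = 1 + (A-1)^2/(2A) * ln((A-1)/(A+1))
xi = 1 + (46-1)^2/(2*46) * ln((46-1)/(46 +1))
xi = 0.042855

0.042855


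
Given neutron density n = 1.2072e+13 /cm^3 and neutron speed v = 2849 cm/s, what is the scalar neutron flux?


phi = n * v
phi = 1.2072e+13 * 2849
phi = 3.4393e+16 /cm^2/s

3.4393e+16


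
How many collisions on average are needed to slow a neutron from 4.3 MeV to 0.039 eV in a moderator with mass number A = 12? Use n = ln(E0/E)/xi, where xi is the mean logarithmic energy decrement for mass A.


xi = 1 + (A-1)^2/(2A)*ln((A-1)/(A+1)) = 0.1577690 (for A = 12)
n = ln(E0/E) / xi
n = ln(4.3e6 / 0.039) / 0.1577690
n = ln(1.102564e+08) / 0.1577690 = 117.38

117.38


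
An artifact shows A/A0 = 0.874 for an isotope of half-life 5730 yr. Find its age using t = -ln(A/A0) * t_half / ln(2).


lambda = ln(2) / t_half = ln(2) / 5730 = 1.209681e-04 /yr
t = -ln(A/A0) / lambda
t = -ln(0.874) / 1.209681e-04
t = 1113.3 yr

1113.3


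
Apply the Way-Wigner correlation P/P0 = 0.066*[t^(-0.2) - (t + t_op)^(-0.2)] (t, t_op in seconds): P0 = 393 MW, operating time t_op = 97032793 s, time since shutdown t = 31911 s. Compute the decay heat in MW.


P/P0 = 0.066 * [t^(-0.2) - (t + t_op)^(-0.2)]
P/P0 = 0.066 * [31911^(-0.2) - (31911 + 97032793)^(-0.2)]
P/P0 = 0.066 * [0.1256643 - 0.02526898] = 0.006626091
P = 393 * 0.006626091 = 2.6041 MW

2.6041


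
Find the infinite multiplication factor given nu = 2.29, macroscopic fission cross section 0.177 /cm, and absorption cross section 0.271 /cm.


k_inf = nu * Sigma_f / Sigma_a
k_inf = 2.29 * 0.177 / 0.271
k_inf = 1.4957

1.4957


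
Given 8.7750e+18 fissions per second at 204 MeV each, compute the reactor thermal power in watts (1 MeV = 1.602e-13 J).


P = fission_rate * E_MeV * 1.602e-13
P = 8.7750e+18 * 204 * 1.602e-13
P = 2.8677e+08 W

2.8677e+08


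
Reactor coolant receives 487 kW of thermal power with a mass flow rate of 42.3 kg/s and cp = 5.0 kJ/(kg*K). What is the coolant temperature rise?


dT = Q / (m_dot * cp)
dT = 487 / (42.3 * 5.0)
dT = 2.3026 C

2.3026


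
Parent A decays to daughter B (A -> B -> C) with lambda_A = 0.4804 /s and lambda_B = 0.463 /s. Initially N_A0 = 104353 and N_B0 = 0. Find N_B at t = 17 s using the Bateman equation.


N_B(t) = lambda_A * N_A0 / (lambda_B - lambda_A) * [exp(-lambda_A*t) - exp(-lambda_B*t)]
exp(-0.4804*17) = 2.839251e-04; exp(-0.463*17) = 3.816525e-04
N_B = 0.4804 * 104353 / (0.463 - 0.4804) * (2.839251e-04 - 3.816525e-04)
N_B = 281.56

281.56


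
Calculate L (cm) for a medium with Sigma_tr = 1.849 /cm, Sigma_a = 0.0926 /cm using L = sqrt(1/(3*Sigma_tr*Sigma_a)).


D = 1 / (3 * Sigma_tr) = 1 / (3 * 1.849) = 0.1802776 cm
L = sqrt(D / Sigma_a)
L = sqrt(0.1802776 / 0.0926)
L = 1.3953 cm

1.3953


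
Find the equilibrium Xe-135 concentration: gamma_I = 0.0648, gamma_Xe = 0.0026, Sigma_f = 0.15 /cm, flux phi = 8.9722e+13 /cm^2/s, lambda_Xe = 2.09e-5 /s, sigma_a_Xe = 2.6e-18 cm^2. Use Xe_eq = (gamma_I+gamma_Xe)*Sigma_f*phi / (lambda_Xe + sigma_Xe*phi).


Xe_eq = (gamma_I + gamma_Xe) * Sigma_f * phi / (lambda_Xe + sigma_Xe * phi)
Numerator = (0.0648 + 0.0026) * 0.15 * 8.9722e+13 = 9.070894e+11
Denominator = 2.09e-5 + 2.6e-18 * 8.9722e+13 = 2.541772e-04
Xe_eq = 9.070894e+11 / 2.541772e-04 = 3.5687e+15 /cm^3

3.5687e+15


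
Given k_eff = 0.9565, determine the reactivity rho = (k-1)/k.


rho = (k_eff - 1) / k_eff
rho = (0.9565 - 1) / 0.9565
rho = -0.045478

-0.045478


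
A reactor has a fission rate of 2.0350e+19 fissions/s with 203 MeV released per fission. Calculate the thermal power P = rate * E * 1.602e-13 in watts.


P = fission_rate * E_MeV * 1.602e-13
P = 2.0350e+19 * 203 * 1.602e-13
P = 6.6179e+08 W

6.6179e+08


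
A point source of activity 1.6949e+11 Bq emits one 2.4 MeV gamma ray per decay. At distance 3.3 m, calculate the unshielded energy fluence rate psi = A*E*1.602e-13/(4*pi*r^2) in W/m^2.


psi = A * E * 1.602e-13 / (4*pi*r^2)
psi = 1.6949e+11 * 2.4 * 1.602e-13 / (4*pi*3.3^2)
psi = 4.7619e-04 W/m^2

4.7619e-04


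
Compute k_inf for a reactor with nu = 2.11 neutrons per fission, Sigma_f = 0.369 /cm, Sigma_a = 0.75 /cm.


k_inf = nu * Sigma_f / Sigma_a
k_inf = 2.11 * 0.369 / 0.75
k_inf = 1.0381

1.0381


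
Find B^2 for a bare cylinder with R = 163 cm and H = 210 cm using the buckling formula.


B^2 = (2.405/R)^2 + (pi/H)^2
B^2 = (2.405/163)^2 + (pi/210)^2
B^2 = 4.4150e-04 /cm^2

4.4150e-04


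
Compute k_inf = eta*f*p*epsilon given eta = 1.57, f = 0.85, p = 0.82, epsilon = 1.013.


k_inf = eta * f * p * epsilon
k_inf = 1.57 * 0.85 * 0.82 * 1.013
k_inf = 1.1085

1.1085


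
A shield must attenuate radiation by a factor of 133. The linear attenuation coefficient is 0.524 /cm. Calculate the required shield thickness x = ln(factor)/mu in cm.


x = ln(factor) / mu
x = ln(133) / 0.524
x = 9.3327 cm

9.3327


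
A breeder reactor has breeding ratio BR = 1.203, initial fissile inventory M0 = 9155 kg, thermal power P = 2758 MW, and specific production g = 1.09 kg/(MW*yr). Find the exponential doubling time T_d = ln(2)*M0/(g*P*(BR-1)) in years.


Breeding gain G = BR - 1 = 1.203 - 1 = 0.203
Fissile production rate = g * P * G = 1.09 * 2758 * 0.203 = 610.26266 kg/yr
T_d = ln(2) * M0 / (g * P * G)
T_d = ln(2) * 9155 / 610.26266 = 10.398 yr

10.398


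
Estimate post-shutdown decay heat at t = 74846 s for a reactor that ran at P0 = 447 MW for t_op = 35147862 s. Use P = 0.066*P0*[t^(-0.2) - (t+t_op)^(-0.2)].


P/P0 = 0.066 * [t^(-0.2) - (t + t_op)^(-0.2)]
P/P0 = 0.066 * [74846^(-0.2) - (74846 + 35147862)^(-0.2)]
P/P0 = 0.066 * [0.1059659 - 0.03094820] = 0.004951168
P = 447 * 0.004951168 = 2.2132 MW

2.2132


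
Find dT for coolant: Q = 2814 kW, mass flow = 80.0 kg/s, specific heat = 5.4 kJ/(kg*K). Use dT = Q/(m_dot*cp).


dT = Q / (m_dot * cp)
dT = 2814 / (80.0 * 5.4)
dT = 6.5139 C

6.5139


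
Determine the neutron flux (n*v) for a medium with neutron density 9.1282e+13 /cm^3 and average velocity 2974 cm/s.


phi = n * v
phi = 9.1282e+13 * 2974
phi = 2.7147e+17 /cm^2/s

2.7147e+17


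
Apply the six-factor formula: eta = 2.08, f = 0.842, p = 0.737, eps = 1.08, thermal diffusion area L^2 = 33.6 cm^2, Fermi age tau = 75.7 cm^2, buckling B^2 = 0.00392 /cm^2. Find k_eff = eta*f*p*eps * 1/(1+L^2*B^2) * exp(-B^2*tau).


k_inf = eta*f*p*eps = 2.08*0.842*0.737*1.08 = 1.394013
P_TNL = 1/(1 + L^2*B^2) = 1/(1 + 33.6*0.00392) = 0.8836170
P_FNL = exp(-B^2*tau) = exp(-0.00392*75.7) = 0.7432343
k_eff = k_inf * P_TNL * P_FNL = 1.394013 * 0.8836170 * 0.7432343
k_eff = 0.91550

0.91550


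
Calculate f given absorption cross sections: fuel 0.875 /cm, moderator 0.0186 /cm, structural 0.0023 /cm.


f = Sigma_a_fuel / (Sigma_a_fuel + Sigma_a_mod + Sigma_a_other)
f = 0.875 / (0.875 + 0.0186 + 0.0023)
f = 0.97667

0.97667


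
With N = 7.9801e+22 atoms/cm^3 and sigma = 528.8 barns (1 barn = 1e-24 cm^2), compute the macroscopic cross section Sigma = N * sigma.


Sigma = N * sigma_barns * 1e-24
Sigma = 7.9801e+22 * 528.8 * 1e-24
Sigma = 42.199 /cm

42.199


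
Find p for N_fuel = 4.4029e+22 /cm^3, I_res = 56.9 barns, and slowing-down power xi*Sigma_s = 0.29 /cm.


p = exp(-N * I * 1e-24 / (xi*Sigma_s))
p = exp(-4.4029e+22 * 56.9 * 1e-24 / 0.29)
p = 1.7710e-04

1.7710e-04


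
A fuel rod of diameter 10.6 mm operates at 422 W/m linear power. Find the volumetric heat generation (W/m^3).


r = D / 2 / 1000 = 10.6 / 2 / 1000 = 0.0053 m
q''' = q' / (pi * r^2)
q''' = 422 / (pi * 0.0053^2)
q''' = 4.7820e+06 W/m^3

4.7820e+06


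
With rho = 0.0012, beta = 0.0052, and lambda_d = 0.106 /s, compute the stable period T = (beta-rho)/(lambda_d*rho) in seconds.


T = (beta - rho) / (lambda_d * rho)
T = (0.0052 - 0.0012) / (0.106 * 0.0012)
T = 31.447 s

31.447


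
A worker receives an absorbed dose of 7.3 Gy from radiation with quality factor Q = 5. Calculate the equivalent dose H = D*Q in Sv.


H = D * Q
H = 7.3 * 5
H = 36.500 Sv

36.500


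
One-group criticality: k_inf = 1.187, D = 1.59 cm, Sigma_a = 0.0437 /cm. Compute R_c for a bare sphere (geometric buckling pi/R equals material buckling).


L^2 = D / Sigma_a = 1.59 / 0.0437 = 36.38444 cm^2
B_m^2 = (k_inf - 1) / L^2 = (1.187 - 1) / 36.38444 = 0.005139560 /cm^2
For a bare sphere: B_g = pi/R, so R_c = pi / sqrt(B_m^2)
R_c = pi / sqrt(0.005139560) = 43.821 cm

43.821


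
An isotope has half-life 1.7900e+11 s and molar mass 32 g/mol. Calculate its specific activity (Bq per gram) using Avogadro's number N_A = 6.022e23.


lambda = ln(2) / t_half = ln(2) / 1.7900e+11 = 3.872331e-12 /s
SA = lambda * N_A / M
SA = 3.872331e-12 * 6.022e23 / 32
SA = 7.2872e+10 Bq/g

7.2872e+10


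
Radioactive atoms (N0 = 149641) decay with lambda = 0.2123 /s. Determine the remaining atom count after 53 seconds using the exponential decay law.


N = N0 * exp(-lambda * t)
N = 149641 * exp(-0.2123 * 53)
N = 1.9427

1.9427


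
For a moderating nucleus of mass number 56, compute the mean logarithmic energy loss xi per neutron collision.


xi = 1 + (A-1)^2/(2A) * ln((A-1)/(A+1))
xi = 1 + (56-1)^2/(2*56) * ln((56-1)/(56 +1))
xi = 0.035293

0.035293


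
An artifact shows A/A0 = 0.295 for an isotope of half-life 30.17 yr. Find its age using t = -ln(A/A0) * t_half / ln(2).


lambda = ln(2) / t_half = ln(2) / 30.17 = 0.02297472 /yr
t = -ln(A/A0) / lambda
t = -ln(0.295) / 0.02297472
t = 53.136 yr

53.136


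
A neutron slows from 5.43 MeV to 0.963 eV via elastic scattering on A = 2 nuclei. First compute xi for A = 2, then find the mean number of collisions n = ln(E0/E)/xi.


xi = 1 + (A-1)^2/(2A)*ln((A-1)/(A+1)) = 0.7253469 (for A = 2)
n = ln(E0/E) / xi
n = ln(5.43e6 / 0.963) / 0.7253469
n = ln(5.638629e+06) / 0.7253469 = 21.431

21.431
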